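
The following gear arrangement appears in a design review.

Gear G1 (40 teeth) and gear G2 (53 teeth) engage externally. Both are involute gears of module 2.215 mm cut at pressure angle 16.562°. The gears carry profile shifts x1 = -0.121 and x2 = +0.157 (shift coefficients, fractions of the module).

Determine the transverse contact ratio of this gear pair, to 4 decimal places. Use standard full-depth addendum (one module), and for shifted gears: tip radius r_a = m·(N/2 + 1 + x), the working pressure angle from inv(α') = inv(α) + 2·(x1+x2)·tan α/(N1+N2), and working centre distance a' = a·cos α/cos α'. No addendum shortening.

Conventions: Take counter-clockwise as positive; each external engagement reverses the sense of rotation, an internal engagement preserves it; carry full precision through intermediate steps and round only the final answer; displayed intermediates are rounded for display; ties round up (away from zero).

1.9374

recognized (one external pair, fixed centres): single-mesh tooth geometry, m = 2.215, N1 = 40, N2 = 53
base radii: r_b1 = 42.462074, r_b2 = 56.262249
tip radii: r_a1 = 46.246985, r_a2 = 61.260255
inv(α') = inv(16.562°) + 2·(-0.121+0.157)·tan α/(40+53) = 0.00855973  ⇒  α' = 16.70976°
a' = a·cos α / cos α' = 102.9975·cos 16.562°/cos 16.70976° = 103.076895
action lengths: √(r_a1²−r_b1²) = 18.323642, √(r_a2²−r_b2²) = 24.235887
base pitch p_b = π·m·cos α = 6.669927
CR = (18.323642 + 24.235887 − 103.076895·sin 16.70976°)/6.669927 = 1.937425
contact ratio ≈ 1.9374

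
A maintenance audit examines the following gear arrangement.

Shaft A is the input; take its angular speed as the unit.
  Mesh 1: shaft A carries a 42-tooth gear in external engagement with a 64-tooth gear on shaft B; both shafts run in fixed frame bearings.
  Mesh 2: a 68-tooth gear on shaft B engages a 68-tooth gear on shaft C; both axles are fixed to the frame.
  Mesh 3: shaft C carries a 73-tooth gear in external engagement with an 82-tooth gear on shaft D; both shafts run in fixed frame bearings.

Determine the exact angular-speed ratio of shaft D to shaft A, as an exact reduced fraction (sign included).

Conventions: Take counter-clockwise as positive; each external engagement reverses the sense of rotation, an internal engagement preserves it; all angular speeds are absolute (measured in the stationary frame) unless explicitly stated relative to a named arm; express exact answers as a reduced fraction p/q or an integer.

-1533/2624

class = fixed-axis compound train [3 meshes; 3 ratios multiply, 3 sense flips]
mesh 1 [42T→64T]: running ratio 21/32, sense −
mesh 2 [68T→68T]: running ratio 21/32, sense +
mesh 3 [73T→82T]: running ratio 1533/2624, sense −
ω_out/ω_in = -1533/2624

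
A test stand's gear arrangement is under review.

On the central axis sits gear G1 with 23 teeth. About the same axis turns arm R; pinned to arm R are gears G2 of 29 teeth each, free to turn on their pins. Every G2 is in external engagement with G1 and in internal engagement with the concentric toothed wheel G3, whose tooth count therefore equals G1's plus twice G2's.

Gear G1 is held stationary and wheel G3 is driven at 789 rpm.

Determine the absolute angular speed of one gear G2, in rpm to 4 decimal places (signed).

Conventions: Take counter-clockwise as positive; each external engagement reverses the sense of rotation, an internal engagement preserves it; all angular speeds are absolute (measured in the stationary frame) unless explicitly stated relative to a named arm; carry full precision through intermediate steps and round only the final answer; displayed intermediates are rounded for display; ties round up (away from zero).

+1101.8793 rpm

recognized (axles ride arm R): planetary set, 23/29/81 teeth
normalise by the input: solve with ω_ring = 1, then scale by 789 rpm
ring teeth: 23 + 2·29 = 81
23(ω_sun−ω_arm) = −81(ω_ring−ω_arm),  ω_sun = 0, ω_ring = 1
23(0−ω_arm) = −81(1−ω_arm)  ⇒  104·ω_arm = 81  ⇒  ω_arm = 81/104
sun–planet mesh: 23·(0−81/104) = −29·(ω_p−ω_arm)  ⇒  ω_p−ω_arm = 1863/3016
ω_p = 81/104 + 1863/3016 = 81/58
scale: ω_p = 81/58 × 789 rpm = +1101.8793 rpm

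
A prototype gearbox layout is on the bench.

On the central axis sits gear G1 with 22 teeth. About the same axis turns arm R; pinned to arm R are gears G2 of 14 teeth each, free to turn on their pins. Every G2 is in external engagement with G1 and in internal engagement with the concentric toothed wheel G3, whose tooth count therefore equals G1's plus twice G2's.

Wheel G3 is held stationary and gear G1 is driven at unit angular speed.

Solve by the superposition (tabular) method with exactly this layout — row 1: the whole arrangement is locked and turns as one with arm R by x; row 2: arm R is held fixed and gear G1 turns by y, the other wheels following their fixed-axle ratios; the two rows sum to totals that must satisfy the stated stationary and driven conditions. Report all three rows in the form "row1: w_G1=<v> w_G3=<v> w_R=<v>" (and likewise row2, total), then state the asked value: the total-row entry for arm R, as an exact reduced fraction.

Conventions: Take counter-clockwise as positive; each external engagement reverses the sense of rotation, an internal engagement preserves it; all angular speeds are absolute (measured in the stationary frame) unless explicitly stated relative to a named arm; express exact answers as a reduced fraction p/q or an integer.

recognized (axles ride arm R): planetary set, 22/14/50 teeth
row 1: whole set turns with the arm by x
row 2: sun turns y, ring = −(22/50)·y, arm 0
boundary: total ω_ring = x − (22/50)·y = 0 and total ω_sun = x + y = 1  ⇒  y = 25/36, x = 11/36
row 2 ring = −(22/50)·25/36 = -11/36
totals (row 1 + row 2): sun 11/36 + 25/36 = 1, ring 11/36 + (-11/36) = 0, arm 11/36 + 0 = 11/36
asked cell (total, arm) = 11/36

row1: w_G1=11/36 w_G3=11/36 w_R=11/36
row2: w_G1=25/36 w_G3=-11/36 w_R=0
total: w_G1=1 w_G3=0 w_R=11/36
asked value: 11/36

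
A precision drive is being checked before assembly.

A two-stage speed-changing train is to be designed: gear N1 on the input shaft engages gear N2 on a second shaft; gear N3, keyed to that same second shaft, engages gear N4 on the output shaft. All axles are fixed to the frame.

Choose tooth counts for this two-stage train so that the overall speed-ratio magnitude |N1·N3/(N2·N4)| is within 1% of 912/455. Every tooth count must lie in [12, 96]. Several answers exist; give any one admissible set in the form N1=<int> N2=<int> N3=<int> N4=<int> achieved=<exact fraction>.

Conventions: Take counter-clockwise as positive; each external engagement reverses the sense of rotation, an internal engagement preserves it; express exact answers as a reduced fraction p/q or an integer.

design class (target 912/455): fixed-axis compound train
target = 912/455 in lowest terms: an exact hit needs N1·N3 = k·912 and N2·N4 = k·455 for one integer k, every count in [12, 96]; additionally prefer no 1:1 stage (N1 ≠ N2, N3 ≠ N4)
k = 1: N1·N3 = 912 = 12·76, N2·N4 = 455 = 13·35
achieved = 12·76/(13·35) = 912/455; |achieved − target| = 0 ≤ 228/11375 ✓

N1=12 N2=13 N3=76 N4=35 achieved=912/455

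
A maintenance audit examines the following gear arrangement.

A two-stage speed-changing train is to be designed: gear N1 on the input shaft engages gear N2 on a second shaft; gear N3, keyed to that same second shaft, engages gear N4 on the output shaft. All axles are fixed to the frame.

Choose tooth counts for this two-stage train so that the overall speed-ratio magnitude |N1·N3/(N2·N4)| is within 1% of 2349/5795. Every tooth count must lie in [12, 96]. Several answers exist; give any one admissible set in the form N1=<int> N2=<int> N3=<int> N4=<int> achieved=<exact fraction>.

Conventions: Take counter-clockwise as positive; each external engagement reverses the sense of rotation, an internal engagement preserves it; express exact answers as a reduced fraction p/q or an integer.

topology: fixed-axis compound train — 2 stages, target 2349/5795
target = 2349/5795 in lowest terms: an exact hit needs N1·N3 = k·2349 and N2·N4 = k·5795 for one integer k, every count in [12, 96]; additionally prefer no 1:1 stage (N1 ≠ N2, N3 ≠ N4)
k = 1: N1·N3 = 2349 = 27·87, N2·N4 = 5795 = 61·95
achieved = 27·87/(61·95) = 2349/5795; |achieved − target| = 0 ≤ 2349/579500 ✓

N1=27 N2=61 N3=87 N4=95 achieved=2349/5795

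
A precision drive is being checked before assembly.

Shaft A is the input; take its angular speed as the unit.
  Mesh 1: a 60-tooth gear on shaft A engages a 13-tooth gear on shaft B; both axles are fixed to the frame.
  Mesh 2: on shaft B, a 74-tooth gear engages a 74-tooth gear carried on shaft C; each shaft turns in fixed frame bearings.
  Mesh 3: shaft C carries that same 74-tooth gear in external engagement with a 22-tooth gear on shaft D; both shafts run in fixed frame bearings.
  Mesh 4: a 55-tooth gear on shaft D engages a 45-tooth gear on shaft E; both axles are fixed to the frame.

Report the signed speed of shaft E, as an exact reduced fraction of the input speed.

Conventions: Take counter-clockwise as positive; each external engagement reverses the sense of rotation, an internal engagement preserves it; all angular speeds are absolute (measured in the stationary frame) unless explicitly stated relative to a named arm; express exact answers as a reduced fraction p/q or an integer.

740/39

4-mesh fixed-axis compound train (all bearings frame-fixed)
mesh 1 [60T→13T]: |ω|/ω_in = 1×60/13 = 60/13, sense flips to −
mesh 2 [74T→74T]: |ω|/ω_in = (60/13)×74/74 = 60/13, sense flips to +
mesh 3 [74T→22T]: |ω|/ω_in = (60/13)×74/22 = 2220/143, sense flips to −
mesh 4 [55T→45T]: |ω|/ω_in = (2220/143)×55/45 = 740/39, sense flips to +
signed output speed (× input speed) = 740/39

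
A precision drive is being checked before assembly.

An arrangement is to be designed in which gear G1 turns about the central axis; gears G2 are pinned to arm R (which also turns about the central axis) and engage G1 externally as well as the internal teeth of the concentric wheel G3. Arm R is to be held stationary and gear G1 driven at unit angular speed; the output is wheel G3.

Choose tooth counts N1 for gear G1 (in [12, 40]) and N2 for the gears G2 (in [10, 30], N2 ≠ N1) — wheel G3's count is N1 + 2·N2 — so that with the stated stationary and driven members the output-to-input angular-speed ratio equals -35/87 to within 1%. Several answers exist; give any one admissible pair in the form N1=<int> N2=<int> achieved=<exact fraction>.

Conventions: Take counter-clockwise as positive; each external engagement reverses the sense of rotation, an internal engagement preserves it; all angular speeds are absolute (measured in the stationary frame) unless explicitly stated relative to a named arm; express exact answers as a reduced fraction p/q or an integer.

planetary set to be sized for -35/87 (Willis relation)
Willis with ω_arm = 0: ω_ring/ω_sun = −N1/N3; set equal to -35/87  ⇒  N3/N1 = −1/(-35/87) = 87/35
N3 = N1 + 2·N2  ⇒  N2/N1 = (N3/N1 − 1)/2 = (87/35 − 1)/2 = 26/35
smallest multiple with N1 ≥ 12 and N2 ≥ 10: k = 1  ⇒  N1 = 1·35 = 35, N2 = 1·26 = 26 (N1 ≤ 40, N2 ≤ 30, N2 ≠ N1 ✓), N3 = 35 + 2·26 = 87
check: −N1/N3 with N1 = 35, N3 = 87 gives -35/87; |achieved − target| = 0 ≤ 7/1740 ✓

N1=35 N2=26 achieved=-35/87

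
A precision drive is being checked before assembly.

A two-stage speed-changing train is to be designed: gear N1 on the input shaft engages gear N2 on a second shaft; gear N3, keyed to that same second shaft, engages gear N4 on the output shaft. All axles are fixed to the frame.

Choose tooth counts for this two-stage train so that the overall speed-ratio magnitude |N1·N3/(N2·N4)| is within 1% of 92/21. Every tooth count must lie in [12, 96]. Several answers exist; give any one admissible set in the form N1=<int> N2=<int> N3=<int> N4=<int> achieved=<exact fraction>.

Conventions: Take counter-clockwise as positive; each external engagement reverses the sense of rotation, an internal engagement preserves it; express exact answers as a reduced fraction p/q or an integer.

N1=16 N2=12 N3=46 N4=14 achieved=92/21

topology: fixed-axis compound train — 2 stages, target 92/21
target = 92/21 in lowest terms: an exact hit needs N1·N3 = k·92 and N2·N4 = k·21 for one integer k, every count in [12, 96]; additionally prefer no 1:1 stage (N1 ≠ N2, N3 ≠ N4)
k = 1…7: no 1:1-free in-range split of k·92 and k·21 into factor pairs; take k = 8
k = 8: N1·N3 = 736 = 16·46, N2·N4 = 168 = 12·14
achieved = 16·46/(12·14) = 92/21; |achieved − target| = 0 ≤ 23/525 ✓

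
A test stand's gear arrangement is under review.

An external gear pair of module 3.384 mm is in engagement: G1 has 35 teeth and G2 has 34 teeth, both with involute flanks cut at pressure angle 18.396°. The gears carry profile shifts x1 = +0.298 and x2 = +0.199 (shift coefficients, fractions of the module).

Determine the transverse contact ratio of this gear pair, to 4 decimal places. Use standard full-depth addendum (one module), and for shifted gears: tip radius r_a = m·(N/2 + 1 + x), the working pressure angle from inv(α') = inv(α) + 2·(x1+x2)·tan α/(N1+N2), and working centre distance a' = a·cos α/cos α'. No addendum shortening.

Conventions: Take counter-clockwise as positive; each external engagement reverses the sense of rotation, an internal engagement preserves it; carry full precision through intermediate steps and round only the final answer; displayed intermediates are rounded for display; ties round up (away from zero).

class = single-mesh tooth geometry [involute pair 35T × 34T, m = 3.384]
base radii: r_b1 = 56.193742, r_b2 = 54.588207
tip radii: r_a1 = 63.612432, r_a2 = 61.585416
inv(α') = inv(18.396°) + 2·(+0.298+0.199)·tan α/(35+34) = 0.01629847  ⇒  α' = 20.58417°
a' = a·cos α / cos α' = 116.7480·cos 18.396°/cos 20.58417° = 118.336974
action lengths: √(r_a1²−r_b1²) = 29.812830, √(r_a2²−r_b2²) = 28.511246
base pitch p_b = π·m·cos α = 10.087877
CR = (29.812830 + 28.511246 − 118.336974·sin 20.58417°)/10.087877 = 1.657316
contact ratio ≈ 1.6573

1.6573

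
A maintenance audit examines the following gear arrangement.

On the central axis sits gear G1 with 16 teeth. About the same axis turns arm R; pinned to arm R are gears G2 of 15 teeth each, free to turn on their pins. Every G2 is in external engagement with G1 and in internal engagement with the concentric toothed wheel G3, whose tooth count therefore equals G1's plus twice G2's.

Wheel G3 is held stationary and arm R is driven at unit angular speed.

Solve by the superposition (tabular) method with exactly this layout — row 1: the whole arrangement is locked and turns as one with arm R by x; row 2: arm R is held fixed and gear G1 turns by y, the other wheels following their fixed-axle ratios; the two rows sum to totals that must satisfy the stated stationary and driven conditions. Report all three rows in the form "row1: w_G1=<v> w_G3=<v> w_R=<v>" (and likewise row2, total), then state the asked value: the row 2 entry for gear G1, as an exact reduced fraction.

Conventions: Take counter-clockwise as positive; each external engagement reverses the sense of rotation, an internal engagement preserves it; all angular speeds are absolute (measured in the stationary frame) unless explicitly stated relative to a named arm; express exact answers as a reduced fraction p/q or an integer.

row1: w_G1=1 w_G3=1 w_R=1
row2: w_G1=23/8 w_G3=-1 w_R=0
total: w_G1=31/8 w_G3=0 w_R=1
asked value: 23/8

planetary set (16T centre, 15T on arm, 46T internal) — Willis relation
row 1 — lock + rotate with arm: ω_sun = ω_ring = ω_arm = x
row 2 — arm fixed, fixed-axis ratios: sun y, ring −(16/46)·y, arm 0
boundary: total ω_ring = x − (16/46)·y = 0 and total ω_arm = x = 1  ⇒  y = 23/8, x = 1
row 2 ring = −(16/46)·23/8 = -1
totals (row 1 + row 2): sun 1 + 23/8 = 31/8, ring 1 + (-1) = 0, arm 1 + 0 = 1
asked cell (row2, sun) = 23/8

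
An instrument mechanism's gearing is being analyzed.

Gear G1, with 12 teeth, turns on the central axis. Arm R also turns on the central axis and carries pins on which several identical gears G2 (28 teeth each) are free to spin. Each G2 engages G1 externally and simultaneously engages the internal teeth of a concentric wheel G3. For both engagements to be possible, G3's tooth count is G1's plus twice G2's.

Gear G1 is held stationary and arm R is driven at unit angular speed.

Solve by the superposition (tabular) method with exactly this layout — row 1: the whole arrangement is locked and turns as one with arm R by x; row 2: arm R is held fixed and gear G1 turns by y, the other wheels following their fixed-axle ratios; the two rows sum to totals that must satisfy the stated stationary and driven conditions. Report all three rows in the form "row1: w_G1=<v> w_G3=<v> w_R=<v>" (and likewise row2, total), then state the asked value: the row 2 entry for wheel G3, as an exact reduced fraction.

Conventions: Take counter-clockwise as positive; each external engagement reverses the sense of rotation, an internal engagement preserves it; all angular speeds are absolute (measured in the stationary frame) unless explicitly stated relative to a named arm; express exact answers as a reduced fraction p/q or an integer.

planetary set (12T centre, 28T on arm, 68T internal) — Willis relation
row 1: whole set turns with the arm by x
row 2: sun turns y, ring = −(12/68)·y, arm 0
boundary: total ω_sun = x + y = 0 and total ω_arm = x = 1  ⇒  y = -1, x = 1
row 2 ring = −(12/68)·(-1) = 3/17
totals (row 1 + row 2): sun 1 + (-1) = 0, ring 1 + 3/17 = 20/17, arm 1 + 0 = 1
asked cell (row2, ring) = 3/17

row1: w_G1=1 w_G3=1 w_R=1
row2: w_G1=-1 w_G3=3/17 w_R=0
total: w_G1=0 w_G3=20/17 w_R=1
asked value: 3/17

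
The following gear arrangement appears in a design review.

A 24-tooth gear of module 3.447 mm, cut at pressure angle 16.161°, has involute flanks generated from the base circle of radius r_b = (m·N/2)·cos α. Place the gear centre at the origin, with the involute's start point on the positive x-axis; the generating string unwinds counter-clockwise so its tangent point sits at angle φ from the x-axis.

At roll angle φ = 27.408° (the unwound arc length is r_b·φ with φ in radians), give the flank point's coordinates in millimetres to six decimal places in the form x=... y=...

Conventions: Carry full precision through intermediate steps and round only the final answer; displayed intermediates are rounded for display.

x=44.018286 y=1.416722

recognized (one wheel, involute flank): single-mesh tooth geometry, m = 3.447, N = 24
pitch radius r_p = m·N/2 = 3.447·24/2 = 41.364000
base radius r_b = r_p·cos α = 41.364000·cos 16.161° = 39.729434
roll angle φ = 27.408° = 0.47835984 rad
x = r_b·(cos φ + φ·sin φ) = 44.018286
y = r_b·(sin φ − φ·cos φ) = 1.416722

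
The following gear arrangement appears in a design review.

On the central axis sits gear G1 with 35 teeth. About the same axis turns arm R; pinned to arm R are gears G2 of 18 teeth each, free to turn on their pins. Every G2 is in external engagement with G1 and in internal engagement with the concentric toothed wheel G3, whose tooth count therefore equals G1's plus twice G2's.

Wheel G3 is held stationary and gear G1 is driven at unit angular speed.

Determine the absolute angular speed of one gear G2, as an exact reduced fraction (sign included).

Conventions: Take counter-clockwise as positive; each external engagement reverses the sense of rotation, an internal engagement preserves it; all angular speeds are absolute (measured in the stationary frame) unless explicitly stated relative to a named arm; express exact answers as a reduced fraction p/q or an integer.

-35/36

recognized (axles ride arm R): planetary set, 35/18/71 teeth
ring teeth: 35 + 2·18 = 71
35(ω_sun−ω_arm) = −71(ω_ring−ω_arm),  ω_ring = 0, ω_sun = 1
35(1−ω_arm) = −71(0−ω_arm)  ⇒  106·ω_arm = 35  ⇒  ω_arm = 35/106
sun–planet mesh: 35·(1−35/106) = −18·(ω_p−ω_arm)  ⇒  ω_p−ω_arm = -2485/1908
ω_p = 35/106 − 2485/1908 = -35/36
exact speed ratio = -35/36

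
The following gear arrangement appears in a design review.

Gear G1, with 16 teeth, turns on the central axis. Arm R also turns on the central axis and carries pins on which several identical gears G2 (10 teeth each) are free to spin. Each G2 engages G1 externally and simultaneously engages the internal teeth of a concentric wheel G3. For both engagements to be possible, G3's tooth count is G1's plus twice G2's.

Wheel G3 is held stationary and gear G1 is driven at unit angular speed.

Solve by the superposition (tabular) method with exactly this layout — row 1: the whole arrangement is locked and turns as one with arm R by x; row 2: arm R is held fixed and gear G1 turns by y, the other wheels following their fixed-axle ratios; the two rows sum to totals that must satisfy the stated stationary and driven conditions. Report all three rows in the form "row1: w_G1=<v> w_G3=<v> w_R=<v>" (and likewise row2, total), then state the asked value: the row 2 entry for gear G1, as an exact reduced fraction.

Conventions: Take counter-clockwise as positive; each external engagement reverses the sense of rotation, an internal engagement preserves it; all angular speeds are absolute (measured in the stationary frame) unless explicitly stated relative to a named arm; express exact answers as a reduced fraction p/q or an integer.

recognized (axles ride arm R): planetary set, 16/10/36 teeth
superposition row 1 [locked train]: every member turns x
superposition row 2 [arm held]: sun y, ring −(16/36)·y, arm 0
boundary: total ω_ring = x − (16/36)·y = 0 and total ω_sun = x + y = 1  ⇒  y = 9/13, x = 4/13
row 2 ring = −(16/36)·9/13 = -4/13
totals (row 1 + row 2): sun 4/13 + 9/13 = 1, ring 4/13 + (-4/13) = 0, arm 4/13 + 0 = 4/13
asked cell (row2, sun) = 9/13

row1: w_G1=4/13 w_G3=4/13 w_R=4/13
row2: w_G1=9/13 w_G3=-4/13 w_R=0
total: w_G1=1 w_G3=0 w_R=4/13
asked value: 9/13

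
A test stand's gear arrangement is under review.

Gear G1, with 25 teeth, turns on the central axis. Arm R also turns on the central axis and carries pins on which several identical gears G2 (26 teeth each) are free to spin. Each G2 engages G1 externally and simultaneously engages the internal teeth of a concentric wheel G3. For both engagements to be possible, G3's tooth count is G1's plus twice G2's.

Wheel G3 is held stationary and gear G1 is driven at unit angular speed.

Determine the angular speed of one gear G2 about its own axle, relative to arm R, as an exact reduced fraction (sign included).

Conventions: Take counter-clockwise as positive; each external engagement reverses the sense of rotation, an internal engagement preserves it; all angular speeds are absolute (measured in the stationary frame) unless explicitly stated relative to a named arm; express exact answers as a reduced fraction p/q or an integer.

-1925/2652

class = planetary set [G3 = 25+2·26 = 77; Willis about the carrier]
ring teeth: 25 + 2·26 = 77
25(ω_sun−ω_arm) = −77(ω_ring−ω_arm),  ω_ring = 0, ω_sun = 1
25(1−ω_arm) = −77(0−ω_arm)  ⇒  102·ω_arm = 25  ⇒  ω_arm = 25/102
sun–planet mesh: 25·(1−25/102) = −26·(ω_p−ω_arm)  ⇒  ω_p−ω_arm = -1925/2652
exact speed ratio = -1925/2652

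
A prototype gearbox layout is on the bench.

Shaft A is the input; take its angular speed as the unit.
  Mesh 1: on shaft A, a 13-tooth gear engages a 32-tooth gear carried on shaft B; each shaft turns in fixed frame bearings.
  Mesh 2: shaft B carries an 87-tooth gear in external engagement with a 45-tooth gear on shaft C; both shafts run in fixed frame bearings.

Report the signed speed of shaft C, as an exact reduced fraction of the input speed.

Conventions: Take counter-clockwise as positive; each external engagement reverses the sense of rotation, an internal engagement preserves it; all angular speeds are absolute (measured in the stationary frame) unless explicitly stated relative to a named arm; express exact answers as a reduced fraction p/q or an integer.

2-mesh fixed-axis compound train (all bearings frame-fixed)
mesh 1 [13T→32T]: |ω|/ω_in = 1×13/32 = 13/32, sense flips to −
mesh 2 [87T→45T]: |ω|/ω_in = (13/32)×87/45 = 377/480, sense flips to +
signed output speed (× input speed) = 377/480

377/480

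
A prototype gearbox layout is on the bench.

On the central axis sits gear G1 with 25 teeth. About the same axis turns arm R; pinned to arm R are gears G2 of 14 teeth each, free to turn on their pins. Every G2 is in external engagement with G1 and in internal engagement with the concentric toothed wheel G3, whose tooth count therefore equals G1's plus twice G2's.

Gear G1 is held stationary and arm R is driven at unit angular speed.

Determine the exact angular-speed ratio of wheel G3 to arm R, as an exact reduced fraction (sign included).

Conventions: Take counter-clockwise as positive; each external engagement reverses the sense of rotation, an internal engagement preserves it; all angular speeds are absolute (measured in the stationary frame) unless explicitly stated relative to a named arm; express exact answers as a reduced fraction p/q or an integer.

planetary set (25T centre, 14T on arm, 53T internal) — Willis relation
ring teeth: 25 + 2·14 = 53
25(ω_sun−ω_arm) = −53(ω_ring−ω_arm),  ω_sun = 0, ω_arm = 1
ω_ring = 1 − (25/53)(0−1) = 78/53
ω_out/ω_in = 78/53

78/53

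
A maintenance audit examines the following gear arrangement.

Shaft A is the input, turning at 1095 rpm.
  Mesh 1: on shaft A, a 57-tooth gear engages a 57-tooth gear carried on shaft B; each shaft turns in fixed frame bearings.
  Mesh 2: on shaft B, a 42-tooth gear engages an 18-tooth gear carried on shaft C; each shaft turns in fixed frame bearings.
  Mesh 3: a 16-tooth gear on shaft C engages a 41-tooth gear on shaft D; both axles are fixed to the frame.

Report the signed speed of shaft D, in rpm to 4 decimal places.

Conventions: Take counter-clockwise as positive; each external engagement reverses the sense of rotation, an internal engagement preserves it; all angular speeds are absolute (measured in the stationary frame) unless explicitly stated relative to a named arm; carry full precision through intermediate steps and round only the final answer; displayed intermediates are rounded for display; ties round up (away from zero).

-997.0732 rpm

class = fixed-axis compound train [3 meshes; 3 ratios multiply, 3 sense flips]
mesh 1 [57T→57T]: ω = 1095.0000×57/57 = 1095.0000 rpm, sense flips to −
mesh 2 [42T→18T]: ω = 1095.0000×42/18 = 2555.0000 rpm, sense flips to +
mesh 3 [16T→41T]: ω = 2555.0000×16/41 = 997.0732 rpm, sense flips to −
signed output speed = -997.0732 rpm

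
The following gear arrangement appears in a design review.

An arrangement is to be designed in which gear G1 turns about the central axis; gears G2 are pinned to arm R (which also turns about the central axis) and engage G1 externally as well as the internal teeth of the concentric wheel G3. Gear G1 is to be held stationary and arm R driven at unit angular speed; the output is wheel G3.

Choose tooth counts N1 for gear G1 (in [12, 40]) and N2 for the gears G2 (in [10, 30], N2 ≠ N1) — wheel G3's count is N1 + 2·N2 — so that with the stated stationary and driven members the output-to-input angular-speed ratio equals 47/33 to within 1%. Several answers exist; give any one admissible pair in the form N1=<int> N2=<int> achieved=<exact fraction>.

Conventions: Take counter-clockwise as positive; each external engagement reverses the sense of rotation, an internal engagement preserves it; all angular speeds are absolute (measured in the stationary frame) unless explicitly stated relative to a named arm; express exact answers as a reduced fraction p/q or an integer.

design class (target 47/33): planetary set
Willis with ω_sun = 0: ω_ring/ω_arm = (N1+N3)/N3; set equal to 47/33  ⇒  N3/N1 = 1/(47/33 − 1) = 33/14
N3 = N1 + 2·N2  ⇒  N2/N1 = (N3/N1 − 1)/2 = (33/14 − 1)/2 = 19/28
smallest multiple with N1 ≥ 12 and N2 ≥ 10: k = 1  ⇒  N1 = 1·28 = 28, N2 = 1·19 = 19 (N1 ≤ 40, N2 ≤ 30, N2 ≠ N1 ✓), N3 = 28 + 2·19 = 66
check: (N1+N3)/N3 with N1 = 28, N3 = 66 gives 47/33; |achieved − target| = 0 ≤ 47/3300 ✓

N1=28 N2=19 achieved=47/33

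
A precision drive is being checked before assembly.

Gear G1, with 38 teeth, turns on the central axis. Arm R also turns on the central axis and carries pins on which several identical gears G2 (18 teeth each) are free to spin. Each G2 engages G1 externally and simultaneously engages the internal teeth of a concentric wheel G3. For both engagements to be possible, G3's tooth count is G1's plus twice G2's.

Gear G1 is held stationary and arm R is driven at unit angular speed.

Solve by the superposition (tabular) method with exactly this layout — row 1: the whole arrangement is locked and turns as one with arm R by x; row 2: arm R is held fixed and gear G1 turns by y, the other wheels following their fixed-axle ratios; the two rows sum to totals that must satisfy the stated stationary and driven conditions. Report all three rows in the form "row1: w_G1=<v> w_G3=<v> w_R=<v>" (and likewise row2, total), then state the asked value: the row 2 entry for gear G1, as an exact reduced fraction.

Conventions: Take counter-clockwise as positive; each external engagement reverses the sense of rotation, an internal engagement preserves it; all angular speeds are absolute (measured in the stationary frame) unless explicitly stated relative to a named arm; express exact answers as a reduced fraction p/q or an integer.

row1: w_G1=1 w_G3=1 w_R=1
row2: w_G1=-1 w_G3=19/37 w_R=0
total: w_G1=0 w_G3=56/37 w_R=1
asked value: -1

topology: planetary set — G1 38T / G2 18T / G3 74T, arm = carrier (Willis)
row 1 — lock + rotate with arm: ω_sun = ω_ring = ω_arm = x
row 2 — arm fixed, fixed-axis ratios: sun y, ring −(38/74)·y, arm 0
boundary: total ω_sun = x + y = 0 and total ω_arm = x = 1  ⇒  y = -1, x = 1
row 2 ring = −(38/74)·(-1) = 19/37
totals (row 1 + row 2): sun 1 + (-1) = 0, ring 1 + 19/37 = 56/37, arm 1 + 0 = 1
asked cell (row2, sun) = -1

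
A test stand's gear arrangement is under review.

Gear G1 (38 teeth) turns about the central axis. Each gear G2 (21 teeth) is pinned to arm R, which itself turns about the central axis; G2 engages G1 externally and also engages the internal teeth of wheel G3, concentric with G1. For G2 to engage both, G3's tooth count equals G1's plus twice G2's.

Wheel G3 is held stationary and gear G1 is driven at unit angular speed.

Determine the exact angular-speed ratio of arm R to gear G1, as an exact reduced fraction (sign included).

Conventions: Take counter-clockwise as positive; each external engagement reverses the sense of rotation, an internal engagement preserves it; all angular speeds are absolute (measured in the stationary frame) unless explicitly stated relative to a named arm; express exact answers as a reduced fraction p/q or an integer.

19/59

class = planetary set [G3 = 38+2·21 = 80; Willis about the carrier]
ring teeth: 38 + 2·21 = 80
38(ω_sun−ω_arm) = −80(ω_ring−ω_arm),  ω_ring = 0, ω_sun = 1
38(1−ω_arm) = −80(0−ω_arm)  ⇒  118·ω_arm = 38  ⇒  ω_arm = 19/59
ω_out/ω_in = 19/59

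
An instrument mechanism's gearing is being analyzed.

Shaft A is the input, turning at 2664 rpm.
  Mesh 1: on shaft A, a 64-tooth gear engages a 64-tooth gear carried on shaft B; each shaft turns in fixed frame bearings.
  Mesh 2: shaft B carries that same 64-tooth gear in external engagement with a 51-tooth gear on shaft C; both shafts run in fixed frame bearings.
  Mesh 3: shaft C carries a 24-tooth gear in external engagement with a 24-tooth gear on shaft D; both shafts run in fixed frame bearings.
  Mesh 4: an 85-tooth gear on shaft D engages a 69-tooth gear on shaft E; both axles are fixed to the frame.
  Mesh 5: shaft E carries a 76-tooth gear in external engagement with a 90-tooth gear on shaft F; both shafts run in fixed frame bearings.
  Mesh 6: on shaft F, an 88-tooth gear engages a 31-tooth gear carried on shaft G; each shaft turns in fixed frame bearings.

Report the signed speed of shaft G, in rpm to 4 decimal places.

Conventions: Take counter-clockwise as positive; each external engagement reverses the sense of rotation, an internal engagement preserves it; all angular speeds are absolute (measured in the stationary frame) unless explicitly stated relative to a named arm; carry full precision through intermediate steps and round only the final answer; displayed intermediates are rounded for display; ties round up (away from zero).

class = fixed-axis compound train [6 meshes; 6 ratios multiply, 6 sense flips]
mesh 1 [64T→64T]: ω = 2664.0000×64/64 = 2664.0000 rpm, sense flips to −
mesh 2 [64T→51T]: ω = 2664.0000×64/51 = 3343.0588 rpm, sense flips to +
mesh 3 [24T→24T]: ω = 3343.0588×24/24 = 3343.0588 rpm, sense flips to −
mesh 4 [85T→69T]: ω = 3343.0588×85/69 = 4118.2609 rpm, sense flips to +
mesh 5 [76T→90T]: ω = 4118.2609×76/90 = 3477.6425 rpm, sense flips to −
mesh 6 [88T→31T]: ω = 3477.6425×88/31 = 9872.0175 rpm, sense flips to +
signed output speed = +9872.0175 rpm

+9872.0175 rpm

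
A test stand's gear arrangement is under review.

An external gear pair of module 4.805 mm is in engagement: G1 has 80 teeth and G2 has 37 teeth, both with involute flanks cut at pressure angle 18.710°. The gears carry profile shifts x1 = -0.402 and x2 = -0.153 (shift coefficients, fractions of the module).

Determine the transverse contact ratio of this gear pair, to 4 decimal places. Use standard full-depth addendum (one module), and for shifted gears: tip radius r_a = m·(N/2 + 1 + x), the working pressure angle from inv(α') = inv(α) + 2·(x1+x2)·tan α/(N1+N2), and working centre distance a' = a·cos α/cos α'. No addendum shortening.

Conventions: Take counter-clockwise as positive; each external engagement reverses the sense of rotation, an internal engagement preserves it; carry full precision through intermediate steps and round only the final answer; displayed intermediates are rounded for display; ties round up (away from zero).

topology: single-mesh involute geometry — m = 4.805, 80T/37T pair
base radii: r_b1 = 182.043058, r_b2 = 84.194914
tip radii: r_a1 = 195.073390, r_a2 = 92.962335
inv(α') = inv(18.710°) + 2·(-0.402-0.153)·tan α/(80+37) = 0.00891168  ⇒  α' = 16.93042°
a' = a·cos α / cos α' = 281.0925·cos 18.710°/cos 16.93042° = 278.299726
action lengths: √(r_a1²−r_b1²) = 70.099591, √(r_a2²−r_b2²) = 39.410813
base pitch p_b = π·m·cos α = 14.297628
CR = (70.099591 + 39.410813 − 278.299726·sin 16.93042°)/14.297628 = 1.991009
contact ratio ≈ 1.9910

1.9910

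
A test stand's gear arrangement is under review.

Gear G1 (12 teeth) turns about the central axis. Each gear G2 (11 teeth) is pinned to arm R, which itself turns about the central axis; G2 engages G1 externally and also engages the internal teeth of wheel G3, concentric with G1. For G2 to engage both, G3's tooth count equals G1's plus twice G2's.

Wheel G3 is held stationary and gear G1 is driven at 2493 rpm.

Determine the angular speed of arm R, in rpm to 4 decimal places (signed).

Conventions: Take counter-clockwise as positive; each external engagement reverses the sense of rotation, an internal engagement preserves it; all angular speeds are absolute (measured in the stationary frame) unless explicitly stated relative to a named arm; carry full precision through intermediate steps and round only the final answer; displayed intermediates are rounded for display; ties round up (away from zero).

planetary set (12T centre, 11T on arm, 34T internal) — Willis relation
normalise by the input: solve with ω_sun = 1, then scale by 2493 rpm
ring teeth: 12 + 2·11 = 34
12(ω_sun−ω_arm) = −34(ω_ring−ω_arm),  ω_ring = 0, ω_sun = 1
12(1−ω_arm) = −34(0−ω_arm)  ⇒  46·ω_arm = 12  ⇒  ω_arm = 6/23
scale: ω_arm = 6/23 × 2493 rpm = +650.3478 rpm

+650.3478 rpm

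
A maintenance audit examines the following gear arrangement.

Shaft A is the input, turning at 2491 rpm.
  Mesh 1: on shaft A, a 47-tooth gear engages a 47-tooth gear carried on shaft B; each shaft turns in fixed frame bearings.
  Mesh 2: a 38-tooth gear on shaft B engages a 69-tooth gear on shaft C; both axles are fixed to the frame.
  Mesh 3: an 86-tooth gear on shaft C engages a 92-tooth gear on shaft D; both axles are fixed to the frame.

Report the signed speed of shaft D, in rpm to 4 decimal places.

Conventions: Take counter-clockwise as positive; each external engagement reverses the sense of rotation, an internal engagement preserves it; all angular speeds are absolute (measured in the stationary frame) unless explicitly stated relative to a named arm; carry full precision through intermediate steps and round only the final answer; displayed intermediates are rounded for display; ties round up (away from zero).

-1282.3863 rpm

3-mesh fixed-axis compound train (all bearings frame-fixed)
mesh 1 [47T→47T]: ω = 2491.0000×47/47 = 2491.0000 rpm, sense flips to −
mesh 2 [38T→69T]: ω = 2491.0000×38/69 = 1371.8551 rpm, sense flips to +
mesh 3 [86T→92T]: ω = 1371.8551×86/92 = 1282.3863 rpm, sense flips to −
signed output speed = -1282.3863 rpm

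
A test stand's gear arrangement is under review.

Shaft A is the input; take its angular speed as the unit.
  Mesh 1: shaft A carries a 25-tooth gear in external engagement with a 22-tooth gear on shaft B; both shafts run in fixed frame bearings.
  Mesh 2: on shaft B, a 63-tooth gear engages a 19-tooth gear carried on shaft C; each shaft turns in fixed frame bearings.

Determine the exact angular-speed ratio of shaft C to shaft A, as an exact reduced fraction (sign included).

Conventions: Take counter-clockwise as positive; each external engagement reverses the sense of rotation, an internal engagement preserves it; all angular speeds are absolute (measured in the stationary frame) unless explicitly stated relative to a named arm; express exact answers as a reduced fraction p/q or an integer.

1575/418

class = fixed-axis compound train [2 meshes; 2 ratios multiply, 2 sense flips]
mesh 1 [25T→22T]: running ratio 25/22, sense −
mesh 2 [63T→19T]: running ratio 1575/418, sense +
ω_out/ω_in = 1575/418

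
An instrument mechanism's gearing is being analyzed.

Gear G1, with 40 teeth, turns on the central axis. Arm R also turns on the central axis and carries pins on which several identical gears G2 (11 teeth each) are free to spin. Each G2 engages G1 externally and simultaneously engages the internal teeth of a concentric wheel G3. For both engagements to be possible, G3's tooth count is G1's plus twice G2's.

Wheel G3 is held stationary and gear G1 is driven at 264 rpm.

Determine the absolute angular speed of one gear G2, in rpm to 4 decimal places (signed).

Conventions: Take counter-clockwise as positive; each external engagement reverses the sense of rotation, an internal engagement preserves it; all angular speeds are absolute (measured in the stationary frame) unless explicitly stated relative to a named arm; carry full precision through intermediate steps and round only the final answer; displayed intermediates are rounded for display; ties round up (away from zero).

recognized (axles ride arm R): planetary set, 40/11/62 teeth
normalise by the input: solve with ω_sun = 1, then scale by 264 rpm
ring teeth: 40 + 2·11 = 62
40(ω_sun−ω_arm) = −62(ω_ring−ω_arm),  ω_ring = 0, ω_sun = 1
40(1−ω_arm) = −62(0−ω_arm)  ⇒  102·ω_arm = 40  ⇒  ω_arm = 20/51
sun–planet mesh: 40·(1−20/51) = −11·(ω_p−ω_arm)  ⇒  ω_p−ω_arm = -1240/561
ω_p = 20/51 − 1240/561 = -20/11
scale: ω_p = -20/11 × 264 rpm = -480.0000 rpm

-480.0000 rpm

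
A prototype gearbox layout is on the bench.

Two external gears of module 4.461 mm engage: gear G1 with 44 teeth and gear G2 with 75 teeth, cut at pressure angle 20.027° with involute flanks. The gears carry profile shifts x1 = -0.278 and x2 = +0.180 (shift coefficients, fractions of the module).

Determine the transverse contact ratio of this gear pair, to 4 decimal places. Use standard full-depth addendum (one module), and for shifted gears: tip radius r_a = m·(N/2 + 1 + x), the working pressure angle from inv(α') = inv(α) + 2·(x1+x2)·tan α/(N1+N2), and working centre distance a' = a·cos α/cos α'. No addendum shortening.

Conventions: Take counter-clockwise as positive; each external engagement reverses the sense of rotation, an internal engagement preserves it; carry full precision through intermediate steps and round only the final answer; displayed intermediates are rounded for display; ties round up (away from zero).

topology: single-mesh involute geometry — m = 4.461, 44T/75T pair
base radii: r_b1 = 92.207485, r_b2 = 157.171850
tip radii: r_a1 = 101.362842, r_a2 = 172.551480
inv(α') = inv(20.027°) + 2·(-0.278+0.180)·tan α/(44+75) = 0.01436654  ⇒  α' = 19.76438°
a' = a·cos α / cos α' = 265.4295·cos 20.027°/cos 19.76438° = 264.989562
action lengths: √(r_a1²−r_b1²) = 42.097570, √(r_a2²−r_b2²) = 71.211115
base pitch p_b = π·m·cos α = 13.167198
CR = (42.097570 + 71.211115 − 264.989562·sin 19.76438°)/13.167198 = 1.800055
contact ratio ≈ 1.8001

1.8001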